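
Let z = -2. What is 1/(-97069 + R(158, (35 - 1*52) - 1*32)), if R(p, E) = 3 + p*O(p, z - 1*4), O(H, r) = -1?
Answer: -1/97224 ≈ -1.0286e-5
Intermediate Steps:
R(p, E) = 3 - p (R(p, E) = 3 + p*(-1) = 3 - p)
1/(-97069 + R(158, (35 - 1*52) - 1*32)) = 1/(-97069 + (3 - 1*158)) = 1/(-97069 + (3 - 158)) = 1/(-97069 - 155) = 1/(-97224) = -1/97224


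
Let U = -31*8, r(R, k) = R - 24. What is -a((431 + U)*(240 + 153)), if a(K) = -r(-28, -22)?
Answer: -52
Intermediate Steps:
r(R, k) = -24 + R
U = -248
a(K) = 52 (a(K) = -(-24 - 28) = -1*(-52) = 52)
-a((431 + U)*(240 + 153)) = -1*52 = -52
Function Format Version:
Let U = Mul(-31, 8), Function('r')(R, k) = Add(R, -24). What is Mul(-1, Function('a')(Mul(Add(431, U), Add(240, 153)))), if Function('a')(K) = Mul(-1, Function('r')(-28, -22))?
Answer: -52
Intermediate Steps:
Function('r')(R, k) = Add(-24, R)
U = -248
Function('a')(K) = 52 (Function('a')(K) = Mul(-1, Add(-24, -28)) = Mul(-1, -52) = 52)
Mul(-1, Function('a')(Mul(Add(431, U), Add(240, 153)))) = Mul(-1, 52) = -52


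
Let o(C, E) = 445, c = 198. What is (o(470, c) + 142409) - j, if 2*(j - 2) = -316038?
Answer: 300871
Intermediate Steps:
j = -158017 (j = 2 + (½)*(-316038) = 2 - 158019 = -158017)
(o(470, c) + 142409) - j = (445 + 142409) - 1*(-158017) = 142854 + 158017 = 300871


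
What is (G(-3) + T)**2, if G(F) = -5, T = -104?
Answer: 11881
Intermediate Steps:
(G(-3) + T)**2 = (-5 - 104)**2 = (-109)**2 = 11881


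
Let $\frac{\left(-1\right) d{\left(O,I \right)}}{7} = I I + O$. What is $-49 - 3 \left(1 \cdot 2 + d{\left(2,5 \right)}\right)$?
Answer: $512$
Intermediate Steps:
$d{\left(O,I \right)} = - 7 O - 7 I^{2}$ ($d{\left(O,I \right)} = - 7 \left(I I + O\right) = - 7 \left(I^{2} + O\right) = - 7 \left(O + I^{2}\right) = - 7 O - 7 I^{2}$)
$-49 - 3 \left(1 \cdot 2 + d{\left(2,5 \right)}\right) = -49 - 3 \left(1 \cdot 2 - \left(14 + 7 \cdot 5^{2}\right)\right) = -49 - 3 \left(2 - 189\right) = -49 - -561 = -49 + 561 = 512$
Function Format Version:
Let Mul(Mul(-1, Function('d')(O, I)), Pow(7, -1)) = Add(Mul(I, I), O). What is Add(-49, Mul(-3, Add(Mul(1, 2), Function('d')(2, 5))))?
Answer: 512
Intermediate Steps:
Function('d')(O, I) = Add(Mul(-7, O), Mul(-7, Pow(I, 2))) (Function('d')(O, I) = Mul(-7, Add(Mul(I, I), O)) = Mul(-7, Add(Pow(I, 2), O)) = Mul(-7, Add(O, Pow(I, 2))) = Add(Mul(-7, O), Mul(-7, Pow(I, 2))))
Add(-49, Mul(-3, Add(Mul(1, 2), Function('d')(2, 5)))) = Add(-49, Mul(-3, Add(Mul(1, 2), Add(Mul(-7, 2), Mul(-7, Pow(5, 2)))))) = Add(-49, Mul(-3, Add(2, Add(-14, Mul(-7, 25))))) = Add(-49, Mul(-3, Add(2, Add(-14, -175)))) = Add(-49, Mul(-3, Add(2, -189))) = Add(-49, Mul(-3, -187)) = Add(-49, 561) = 512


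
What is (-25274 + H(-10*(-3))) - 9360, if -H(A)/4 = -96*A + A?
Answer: -23234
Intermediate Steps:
H(A) = 380*A (H(A) = -4*(-96*A + A) = -(-380)*A = 380*A)
(-25274 + H(-10*(-3))) - 9360 = (-25274 + 380*(-10*(-3))) - 9360 = (-25274 + 380*30) - 9360 = (-25274 + 11400) - 9360 = -13874 - 9360 = -23234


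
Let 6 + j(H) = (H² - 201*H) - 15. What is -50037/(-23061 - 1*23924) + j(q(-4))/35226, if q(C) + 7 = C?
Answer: 1871185697/1655093610 ≈ 1.1306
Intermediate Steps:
q(C) = -7 + C
j(H) = -21 + H² - 201*H (j(H) = -6 + ((H² - 201*H) - 15) = -6 + (-15 + H² - 201*H) = -21 + H² - 201*H)
-50037/(-23061 - 1*23924) + j(q(-4))/35226 = -50037/(-23061 - 1*23924) + (-21 + (-7 - 4)² - 201*(-7 - 4))/35226 = -50037/(-23061 - 23924) + (-21 + (-11)² - 201*(-11))*(1/35226) = -50037/(-46985) + (-21 + 121 + 2211)*(1/35226) = -50037*(-1/46985) + 2311*(1/35226) = 50037/46985 + 2311/35226 = 1871185697/1655093610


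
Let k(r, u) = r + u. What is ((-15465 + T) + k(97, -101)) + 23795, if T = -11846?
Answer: -3520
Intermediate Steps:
((-15465 + T) + k(97, -101)) + 23795 = ((-15465 - 11846) + (97 - 101)) + 23795 = (-27311 - 4) + 23795 = -27315 + 23795 = -3520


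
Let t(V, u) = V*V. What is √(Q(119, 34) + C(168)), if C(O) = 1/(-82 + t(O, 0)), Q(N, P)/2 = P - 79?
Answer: I*√71277466618/28142 ≈ 9.4868*I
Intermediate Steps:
t(V, u) = V²
Q(N, P) = -158 + 2*P (Q(N, P) = 2*(P - 79) = 2*(-79 + P) = -158 + 2*P)
C(O) = 1/(-82 + O²)
√(Q(119, 34) + C(168)) = √((-158 + 2*34) + 1/(-82 + 168²)) = √((-158 + 68) + 1/(-82 + 28224)) = √(-90 + 1/28142) = √(-2532779/28142) = I*√71277466618/28142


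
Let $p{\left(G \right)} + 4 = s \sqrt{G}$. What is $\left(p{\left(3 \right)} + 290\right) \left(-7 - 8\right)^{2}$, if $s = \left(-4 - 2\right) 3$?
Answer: $64350 - 4050 \sqrt{3} \approx 57335.0$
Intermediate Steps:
$s = -18$ ($s = \left(-6\right) 3 = -18$)
$p{\left(G \right)} = -4 - 18 \sqrt{G}$
$\left(p{\left(3 \right)} + 290\right) \left(-7 - 8\right)^{2} = \left(\left(-4 - 18 \sqrt{3}\right) + 290\right) \left(-7 - 8\right)^{2} = \left(286 - 18 \sqrt{3}\right) \left(-15\right)^{2} = \left(286 - 18 \sqrt{3}\right) 225 = 64350 - 4050 \sqrt{3}$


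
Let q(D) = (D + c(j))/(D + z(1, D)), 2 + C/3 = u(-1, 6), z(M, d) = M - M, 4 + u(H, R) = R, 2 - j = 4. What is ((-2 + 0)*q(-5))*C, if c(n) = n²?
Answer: 0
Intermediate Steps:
j = -2 (j = 2 - 1*4 = 2 - 4 = -2)
u(H, R) = -4 + R
z(M, d) = 0
C = 0 (C = -6 + 3*(-4 + 6) = -6 + 3*2 = -6 + 6 = 0)
q(D) = (4 + D)/D (q(D) = (D + (-2)²)/(D + 0) = (D + 4)/D = (4 + D)/D)
((-2 + 0)*q(-5))*C = ((-2 + 0)*((4 - 5)/(-5)))*0 = -(-2)*(-1)/5*0 = -2*⅕*0 = -⅖*0 = 0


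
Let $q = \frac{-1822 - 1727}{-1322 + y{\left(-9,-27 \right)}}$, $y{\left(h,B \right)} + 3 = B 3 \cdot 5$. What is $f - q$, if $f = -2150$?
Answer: $- \frac{3723049}{1730} \approx -2152.1$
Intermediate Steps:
$y{\left(h,B \right)} = -3 + 15 B$ ($y{\left(h,B \right)} = -3 + B 3 \cdot 5 = -3 + 3 B 5 = -3 + 15 B$)
$q = \frac{3549}{1730}$ ($q = \frac{-1822 - 1727}{-1322 + \left(-3 + 15 \left(-27\right)\right)} = - \frac{3549}{-1322 - 408} = - \frac{3549}{-1730} = \left(-3549\right) \left(- \frac{1}{1730}\right) = \frac{3549}{1730} \approx 2.0514$)
$f - q = -2150 - \frac{3549}{1730} = - \frac{3723049}{1730}$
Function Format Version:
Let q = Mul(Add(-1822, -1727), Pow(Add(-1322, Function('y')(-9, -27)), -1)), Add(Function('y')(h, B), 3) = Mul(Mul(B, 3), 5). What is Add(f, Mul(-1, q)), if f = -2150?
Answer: Rational(-3723049, 1730) ≈ -2152.1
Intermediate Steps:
Function('y')(h, B) = Add(-3, Mul(15, B)) (Function('y')(h, B) = Add(-3, Mul(Mul(B, 3), 5)) = Add(-3, Mul(Mul(3, B), 5)) = Add(-3, Mul(15, B)))
q = Rational(3549, 1730) (q = Mul(Add(-1822, -1727), Pow(Add(-1322, Add(-3, Mul(15, -27))), -1)) = Mul(-3549, Pow(Add(-1322, Add(-3, -405)), -1)) = Mul(-3549, Pow(Add(-1322, -408), -1)) = Mul(-3549, Pow(-1730, -1)) = Mul(-3549, Rational(-1, 1730)) = Rational(3549, 1730) ≈ 2.0514)
Add(f, Mul(-1, q)) = Add(-2150, Mul(-1, Rational(3549, 1730))) = Add(-2150, Rational(-3549, 1730)) = Rational(-3723049, 1730)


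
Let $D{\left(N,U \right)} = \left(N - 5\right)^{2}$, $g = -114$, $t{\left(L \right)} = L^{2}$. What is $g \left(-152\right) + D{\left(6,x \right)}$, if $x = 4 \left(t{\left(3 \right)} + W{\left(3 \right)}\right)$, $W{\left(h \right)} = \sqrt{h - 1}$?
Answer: $17329$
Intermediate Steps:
$W{\left(h \right)} = \sqrt{-1 + h}$
$x = 36 + 4 \sqrt{2}$ ($x = 4 \left(3^{2} + \sqrt{-1 + 3}\right) = 4 \left(9 + \sqrt{2}\right) = 36 + 4 \sqrt{2} \approx 41.657$)
$D{\left(N,U \right)} = \left(-5 + N\right)^{2}$
$g \left(-152\right) + D{\left(6,x \right)} = \left(-114\right) \left(-152\right) + \left(-5 + 6\right)^{2} = 17328 + 1^{2} = 17328 + 1 = 17329$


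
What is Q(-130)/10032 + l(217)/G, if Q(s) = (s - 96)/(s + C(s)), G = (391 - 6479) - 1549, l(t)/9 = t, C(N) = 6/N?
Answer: -11821655797/46258670568 ≈ -0.25556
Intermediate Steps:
l(t) = 9*t
G = -7637 (G = -6088 - 1549 = -7637)
Q(s) = (-96 + s)/(s + 6/s) (Q(s) = (s - 96)/(s + 6/s) = (-96 + s)/(s + 6/s))
Q(-130)/10032 + l(217)/G = -130*(-96 - 130)/(6 + (-130)**2)/10032 + (9*217)/(-7637) = -130*(-226)/(6 + 16900)*(1/10032) + 1953*(-1/7637) = -130*(-226)/16906*(1/10032) - 279/1091 = -130*1/16906*(-226)*(1/10032) - 279/1091 = (14690/8453)*(1/10032) - 279/1091 = 7345/42400248 - 279/1091 = -11821655797/46258670568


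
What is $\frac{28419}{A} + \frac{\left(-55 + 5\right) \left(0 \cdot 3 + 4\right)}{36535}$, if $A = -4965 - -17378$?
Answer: $\frac{207161113}{90701791} \approx 2.284$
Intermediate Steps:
$A = 12413$ ($A = -4965 + 17378 = 12413$)
$\frac{28419}{A} + \frac{\left(-55 + 5\right) \left(0 \cdot 3 + 4\right)}{36535} = \frac{28419}{12413} + \frac{\left(-55 + 5\right) \left(0 \cdot 3 + 4\right)}{36535} = 28419 \cdot \frac{1}{12413} + - 50 \left(0 + 4\right) \frac{1}{36535} = \frac{28419}{12413} + \left(-50\right) 4 \cdot \frac{1}{36535} = \frac{28419}{12413} - \frac{40}{7307} = \frac{207161113}{90701791}$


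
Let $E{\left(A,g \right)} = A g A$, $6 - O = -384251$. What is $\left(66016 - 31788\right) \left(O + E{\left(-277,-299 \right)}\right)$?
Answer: $-772105434792$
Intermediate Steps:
$O = 384257$ ($O = 6 - -384251 = 6 + 384251 = 384257$)
$E{\left(A,g \right)} = g A^{2}$
$\left(66016 - 31788\right) \left(O + E{\left(-277,-299 \right)}\right) = \left(66016 - 31788\right) \left(384257 - 299 \left(-277\right)^{2}\right) = 34228 \left(384257 - 22941971\right) = 34228 \left(-22557714\right) = -772105434792$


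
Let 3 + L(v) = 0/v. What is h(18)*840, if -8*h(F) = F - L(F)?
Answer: -2205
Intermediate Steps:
L(v) = -3 (L(v) = -3 + 0/v = -3 + 0 = -3)
h(F) = -3/8 - F/8 (h(F) = -(F - 1*(-3))/8 = -(F + 3)/8 = -(3 + F)/8 = -3/8 - F/8)
h(18)*840 = (-3/8 - ⅛*18)*840 = (-3/8 - 9/4)*840 = -21/8*840 = -2205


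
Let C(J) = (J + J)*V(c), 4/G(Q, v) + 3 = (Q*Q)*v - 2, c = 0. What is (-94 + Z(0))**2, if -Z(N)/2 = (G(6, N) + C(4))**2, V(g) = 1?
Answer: 24423364/625 ≈ 39077.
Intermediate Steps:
G(Q, v) = 4/(-5 + v*Q**2) (G(Q, v) = 4/(-3 + ((Q*Q)*v - 2)) = 4/(-3 + (Q**2*v - 2)) = 4/(-3 + (v*Q**2 - 2)) = 4/(-3 + (-2 + v*Q**2)) = 4/(-5 + v*Q**2))
C(J) = 2*J (C(J) = (J + J)*1 = (2*J)*1 = 2*J)
Z(N) = -2*(8 + 4/(-5 + 36*N))**2 (Z(N) = -2*(4/(-5 + N*6**2) + 2*4)**2 = -2*(4/(-5 + N*36) + 8)**2 = -2*(4/(-5 + 36*N) + 8)**2 = -2*(8 + 4/(-5 + 36*N))**2)
(-94 + Z(0))**2 = (-94 - 2592*(-1 + 8*0)**2/(-5 + 36*0)**2)**2 = (-94 - 2592*(-1 + 0)**2/(-5 + 0)**2)**2 = (-94 - 2592*(-1)**2/(-5)**2)**2 = (-94 - 2592*1*1/25)**2 = (-94 - 2592/25)**2 = (-4942/25)**2 = 24423364/625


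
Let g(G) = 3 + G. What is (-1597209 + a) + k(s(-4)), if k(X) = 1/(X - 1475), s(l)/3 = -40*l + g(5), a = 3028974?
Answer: 1390243814/971 ≈ 1.4318e+6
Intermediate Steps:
s(l) = 24 - 120*l (s(l) = 3*(-40*l + (3 + 5)) = 3*(-40*l + 8) = 3*(8 - 40*l) = 24 - 120*l)
k(X) = 1/(-1475 + X)
(-1597209 + a) + k(s(-4)) = (-1597209 + 3028974) + 1/(-1475 + (24 - 120*(-4))) = 1431765 + 1/(-1475 + (24 + 480)) = 1431765 + 1/(-1475 + 504) = 1431765 + 1/(-971) = 1431765 - 1/971 = 1390243814/971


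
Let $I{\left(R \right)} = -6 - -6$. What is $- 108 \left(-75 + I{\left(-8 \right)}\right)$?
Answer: $8100$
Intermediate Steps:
$I{\left(R \right)} = 0$ ($I{\left(R \right)} = -6 + 6 = 0$)
$- 108 \left(-75 + I{\left(-8 \right)}\right) = - 108 \left(-75 + 0\right) = \left(-108\right) \left(-75\right) = 8100$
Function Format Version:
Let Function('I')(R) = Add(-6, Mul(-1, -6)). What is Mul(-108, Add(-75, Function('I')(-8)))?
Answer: 8100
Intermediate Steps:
Function('I')(R) = 0 (Function('I')(R) = Add(-6, 6) = 0)
Mul(-108, Add(-75, Function('I')(-8))) = Mul(-108, Add(-75, 0)) = Mul(-108, -75) = 8100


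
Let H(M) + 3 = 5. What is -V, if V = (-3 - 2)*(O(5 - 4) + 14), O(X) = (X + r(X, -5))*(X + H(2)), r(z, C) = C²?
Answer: 460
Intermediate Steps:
H(M) = 2 (H(M) = -3 + 5 = 2)
O(X) = (2 + X)*(25 + X) (O(X) = (X + (-5)²)*(X + 2) = (X + 25)*(2 + X) = (25 + X)*(2 + X) = (2 + X)*(25 + X))
V = -460 (V = (-3 - 2)*((50 + (5 - 4)² + 27*(5 - 4)) + 14) = -5*((50 + 1² + 27*1) + 14) = -5*((50 + 1 + 27) + 14) = -5*(78 + 14) = -5*92 = -460)
-V = -1*(-460) = 460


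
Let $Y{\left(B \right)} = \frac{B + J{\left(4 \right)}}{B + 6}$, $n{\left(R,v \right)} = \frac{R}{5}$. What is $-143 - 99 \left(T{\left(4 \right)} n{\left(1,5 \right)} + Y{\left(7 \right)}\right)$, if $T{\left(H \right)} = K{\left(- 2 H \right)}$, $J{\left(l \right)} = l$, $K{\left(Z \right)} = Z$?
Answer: $- \frac{4444}{65} \approx -68.369$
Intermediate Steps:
$n{\left(R,v \right)} = \frac{R}{5}$ ($n{\left(R,v \right)} = R \frac{1}{5} = \frac{R}{5}$)
$T{\left(H \right)} = - 2 H$
$Y{\left(B \right)} = \frac{4 + B}{6 + B}$ ($Y{\left(B \right)} = \frac{B + 4}{B + 6} = \frac{4 + B}{6 + B}$)
$-143 - 99 \left(T{\left(4 \right)} n{\left(1,5 \right)} + Y{\left(7 \right)}\right) = -143 - 99 \left(\left(-2\right) 4 \cdot \frac{1}{5} \cdot 1 + \frac{4 + 7}{6 + 7}\right) = -143 - 99 \left(\left(-8\right) \frac{1}{5} + \frac{1}{13} \cdot 11\right) = -143 - 99 \left(- \frac{8}{5} + \frac{1}{13} \cdot 11\right) = -143 - 99 \left(- \frac{8}{5} + \frac{11}{13}\right) = -143 - - \frac{4851}{65} = -143 + \frac{4851}{65} = - \frac{4444}{65}$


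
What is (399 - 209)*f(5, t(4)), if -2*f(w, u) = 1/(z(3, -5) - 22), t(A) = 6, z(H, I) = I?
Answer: 95/27 ≈ 3.5185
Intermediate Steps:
f(w, u) = 1/54 (f(w, u) = -1/(2*(-5 - 22)) = -½/(-27) = -½*(-1/27) = 1/54)
(399 - 209)*f(5, t(4)) = (399 - 209)*(1/54) = 190*(1/54) = 95/27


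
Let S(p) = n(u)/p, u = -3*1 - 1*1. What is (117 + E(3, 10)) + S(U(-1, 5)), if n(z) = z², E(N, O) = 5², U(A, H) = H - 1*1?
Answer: 146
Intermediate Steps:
U(A, H) = -1 + H (U(A, H) = H - 1 = -1 + H)
E(N, O) = 25
u = -4 (u = -3 - 1 = -4)
S(p) = 16/p (S(p) = (-4)²/p = 16/p)
(117 + E(3, 10)) + S(U(-1, 5)) = (117 + 25) + 16/(-1 + 5) = 142 + 16/4 = 142 + 16*(¼) = 142 + 4 = 146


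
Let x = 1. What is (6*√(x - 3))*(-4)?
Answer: -24*I*√2 ≈ -33.941*I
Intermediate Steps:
(6*√(x - 3))*(-4) = (6*√(1 - 3))*(-4) = (6*√(-2))*(-4) = (6*(I*√2))*(-4) = (6*I*√2)*(-4) = -24*I*√2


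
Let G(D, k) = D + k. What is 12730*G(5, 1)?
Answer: 76380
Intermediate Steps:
12730*G(5, 1) = 12730*(5 + 1) = 12730*6 = 76380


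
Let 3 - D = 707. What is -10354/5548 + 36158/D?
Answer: -25986725/488224 ≈ -53.227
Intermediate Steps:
D = -704 (D = 3 - 1*707 = 3 - 707 = -704)
-10354/5548 + 36158/D = -10354/5548 + 36158/(-704) = -10354*1/5548 + 36158*(-1/704) = -5177/2774 - 18079/352 = -25986725/488224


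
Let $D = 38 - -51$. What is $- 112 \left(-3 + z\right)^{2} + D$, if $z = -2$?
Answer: $-2711$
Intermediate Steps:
$D = 89$ ($D = 38 + 51 = 89$)
$- 112 \left(-3 + z\right)^{2} + D = - 112 \left(-3 - 2\right)^{2} + 89 = - 112 \left(-5\right)^{2} + 89 = \left(-112\right) 25 + 89 = -2800 + 89 = -2711$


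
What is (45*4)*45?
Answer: 8100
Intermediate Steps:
(45*4)*45 = 180*45 = 8100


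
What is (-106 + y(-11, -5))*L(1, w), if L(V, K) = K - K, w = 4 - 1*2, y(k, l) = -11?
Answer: 0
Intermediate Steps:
w = 2 (w = 4 - 2 = 2)
L(V, K) = 0
(-106 + y(-11, -5))*L(1, w) = (-106 - 11)*0 = -117*0 = 0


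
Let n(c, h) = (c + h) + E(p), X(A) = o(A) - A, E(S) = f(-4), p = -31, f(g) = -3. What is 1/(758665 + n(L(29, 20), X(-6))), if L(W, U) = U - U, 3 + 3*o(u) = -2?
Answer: 3/2275999 ≈ 1.3181e-6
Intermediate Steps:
o(u) = -5/3 (o(u) = -1 + (⅓)*(-2) = -1 - ⅔ = -5/3)
L(W, U) = 0
E(S) = -3
X(A) = -5/3 - A
n(c, h) = -3 + c + h (n(c, h) = (c + h) - 3 = -3 + c + h)
1/(758665 + n(L(29, 20), X(-6))) = 1/(758665 + (-3 + 0 + (-5/3 - 1*(-6)))) = 1/(758665 + (-3 + 0 + (-5/3 + 6))) = 1/(758665 + (-3 + 0 + 13/3)) = 1/(758665 + 4/3) = 1/(2275999/3) = 3/2275999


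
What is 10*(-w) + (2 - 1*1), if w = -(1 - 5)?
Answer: -39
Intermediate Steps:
w = 4 (w = -1*(-4) = 4)
10*(-w) + (2 - 1*1) = 10*(-1*4) + (2 - 1*1) = 10*(-4) + (2 - 1) = -40 + 1 = -39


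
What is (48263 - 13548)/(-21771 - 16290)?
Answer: -34715/38061 ≈ -0.91209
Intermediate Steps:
(48263 - 13548)/(-21771 - 16290) = 34715/(-38061) = 34715*(-1/38061) = -34715/38061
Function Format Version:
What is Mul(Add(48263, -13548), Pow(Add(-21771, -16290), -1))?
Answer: Rational(-34715, 38061) ≈ -0.91209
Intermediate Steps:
Mul(Add(48263, -13548), Pow(Add(-21771, -16290), -1)) = Mul(34715, Pow(-38061, -1)) = Mul(34715, Rational(-1, 38061)) = Rational(-34715, 38061)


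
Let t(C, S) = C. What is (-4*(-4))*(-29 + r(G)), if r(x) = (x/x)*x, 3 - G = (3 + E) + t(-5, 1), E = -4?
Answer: -320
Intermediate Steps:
G = 9 (G = 3 - ((3 - 4) - 5) = 3 - (-1 - 5) = 3 - 1*(-6) = 3 + 6 = 9)
r(x) = x (r(x) = 1*x = x)
(-4*(-4))*(-29 + r(G)) = (-4*(-4))*(-29 + 9) = 16*(-20) = -320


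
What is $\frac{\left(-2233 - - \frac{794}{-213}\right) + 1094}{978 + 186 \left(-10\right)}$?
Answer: $\frac{243401}{187866} \approx 1.2956$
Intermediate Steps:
$\frac{\left(-2233 - - \frac{794}{-213}\right) + 1094}{978 + 186 \left(-10\right)} = \frac{\left(-2233 - \left(-794\right) \left(- \frac{1}{213}\right)\right) + 1094}{978 - 1860} = \frac{\left(-2233 - \frac{794}{213}\right) + 1094}{-882} = \left(\left(-2233 - \frac{794}{213}\right) + 1094\right) \left(- \frac{1}{882}\right) = \left(- \frac{476423}{213} + 1094\right) \left(- \frac{1}{882}\right) = \left(- \frac{243401}{213}\right) \left(- \frac{1}{882}\right) = \frac{243401}{187866}$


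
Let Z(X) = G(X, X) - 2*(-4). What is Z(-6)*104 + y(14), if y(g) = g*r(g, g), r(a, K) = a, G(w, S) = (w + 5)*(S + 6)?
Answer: 1028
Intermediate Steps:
G(w, S) = (5 + w)*(6 + S)
y(g) = g**2 (y(g) = g*g = g**2)
Z(X) = 38 + X**2 + 11*X (Z(X) = (30 + 5*X + 6*X + X*X) - 2*(-4) = (30 + 5*X + 6*X + X**2) + 8 = (30 + X**2 + 11*X) + 8 = 38 + X**2 + 11*X)
Z(-6)*104 + y(14) = (38 + (-6)**2 + 11*(-6))*104 + 14**2 = (38 + 36 - 66)*104 + 196 = 8*104 + 196 = 832 + 196 = 1028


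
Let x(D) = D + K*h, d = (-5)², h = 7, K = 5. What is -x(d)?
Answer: -60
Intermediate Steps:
d = 25
x(D) = 35 + D (x(D) = D + 5*7 = D + 35 = 35 + D)
-x(d) = -(35 + 25) = -1*60 = -60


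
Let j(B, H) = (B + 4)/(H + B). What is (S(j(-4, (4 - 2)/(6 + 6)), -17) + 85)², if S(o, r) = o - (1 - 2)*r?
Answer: 4624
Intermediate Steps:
j(B, H) = (4 + B)/(B + H)
S(o, r) = o + r (S(o, r) = o - (-1)*r = o + r)
(S(j(-4, (4 - 2)/(6 + 6)), -17) + 85)² = (((4 - 4)/(-4 + (4 - 2)/(6 + 6)) - 17) + 85)² = ((0/(-4 + 2/12) - 17) + 85)² = ((0/(-4 + 2*(1/12)) - 17) + 85)² = ((0/(-4 + ⅙) - 17) + 85)² = ((0/(-23/6) - 17) + 85)² = ((-6/23*0 - 17) + 85)² = ((0 - 17) + 85)² = (-17 + 85)² = 68² = 4624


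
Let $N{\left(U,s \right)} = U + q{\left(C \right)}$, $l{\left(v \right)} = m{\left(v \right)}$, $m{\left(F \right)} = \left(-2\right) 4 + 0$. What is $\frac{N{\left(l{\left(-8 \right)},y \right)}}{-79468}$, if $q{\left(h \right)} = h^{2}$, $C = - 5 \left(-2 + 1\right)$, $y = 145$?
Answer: $- \frac{17}{79468} \approx -0.00021392$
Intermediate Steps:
$m{\left(F \right)} = -8$ ($m{\left(F \right)} = -8 + 0 = -8$)
$l{\left(v \right)} = -8$
$C = 5$ ($C = \left(-5\right) \left(-1\right) = 5$)
$N{\left(U,s \right)} = 25 + U$ ($N{\left(U,s \right)} = U + 5^{2} = U + 25 = 25 + U$)
$\frac{N{\left(l{\left(-8 \right)},y \right)}}{-79468} = \frac{25 - 8}{-79468} = 17 \left(- \frac{1}{79468}\right) = - \frac{17}{79468}$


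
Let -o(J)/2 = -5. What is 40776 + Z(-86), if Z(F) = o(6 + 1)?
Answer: 40786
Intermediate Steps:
o(J) = 10 (o(J) = -2*(-5) = 10)
Z(F) = 10
40776 + Z(-86) = 40776 + 10 = 40786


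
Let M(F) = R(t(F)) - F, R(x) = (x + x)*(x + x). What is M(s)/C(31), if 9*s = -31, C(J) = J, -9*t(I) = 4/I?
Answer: 30367/268119 ≈ 0.11326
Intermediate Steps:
t(I) = -4/(9*I)
R(x) = 4*x**2 (R(x) = (2*x)*(2*x) = 4*x**2)
s = -31/9 (s = (1/9)*(-31) = -31/9 ≈ -3.4444)
M(F) = -F + 64/(81*F**2) (M(F) = 4*(-4/(9*F))**2 - F = 4*(16/(81*F**2)) - F = 64/(81*F**2) - F = -F + 64/(81*F**2))
M(s)/C(31) = (-1*(-31/9) + 64/(81*(-31/9)**2))/31 = (31/9 + (64/81)*(81/961))*(1/31) = (31/9 + 64/961)*(1/31) = (30367/8649)*(1/31) = 30367/268119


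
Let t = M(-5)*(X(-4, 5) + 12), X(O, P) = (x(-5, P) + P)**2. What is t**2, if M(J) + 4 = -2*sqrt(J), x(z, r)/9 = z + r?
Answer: -5476 + 21904*I*sqrt(5) ≈ -5476.0 + 48979.0*I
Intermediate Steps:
x(z, r) = 9*r + 9*z (x(z, r) = 9*(z + r) = 9*(r + z) = 9*r + 9*z)
M(J) = -4 - 2*sqrt(J)
X(O, P) = (-45 + 10*P)**2 (X(O, P) = ((9*P + 9*(-5)) + P)**2 = ((9*P - 45) + P)**2 = ((-45 + 9*P) + P)**2 = (-45 + 10*P)**2)
t = -148 - 74*I*sqrt(5) (t = (-4 - 2*I*sqrt(5))*(25*(-9 + 2*5)**2 + 12) = (-4 - 2*I*sqrt(5))*(25*(-9 + 10)**2 + 12) = (-4 - 2*I*sqrt(5))*(25*1**2 + 12) = (-4 - 2*I*sqrt(5))*(25*1 + 12) = (-4 - 2*I*sqrt(5))*(25 + 12) = (-4 - 2*I*sqrt(5))*37 = -148 - 74*I*sqrt(5) ≈ -148.0 - 165.47*I)
t**2 = (-148 - 74*I*sqrt(5))**2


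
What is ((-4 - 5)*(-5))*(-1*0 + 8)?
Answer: 360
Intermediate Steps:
((-4 - 5)*(-5))*(-1*0 + 8) = (-9*(-5))*(0 + 8) = 45*8 = 360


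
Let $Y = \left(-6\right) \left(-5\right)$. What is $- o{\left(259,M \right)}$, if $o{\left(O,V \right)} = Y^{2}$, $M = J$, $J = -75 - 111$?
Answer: $-900$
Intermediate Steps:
$J = -186$ ($J = -75 - 111 = -186$)
$M = -186$
$Y = 30$
$o{\left(O,V \right)} = 900$ ($o{\left(O,V \right)} = 30^{2} = 900$)
$- o{\left(259,M \right)} = \left(-1\right) 900 = -900$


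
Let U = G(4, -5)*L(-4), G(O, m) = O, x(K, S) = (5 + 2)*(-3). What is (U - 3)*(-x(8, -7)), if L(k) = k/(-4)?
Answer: 21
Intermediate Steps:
L(k) = -k/4 (L(k) = k*(-¼) = -k/4)
x(K, S) = -21 (x(K, S) = 7*(-3) = -21)
U = 4 (U = 4*(-¼*(-4)) = 4*1 = 4)
(U - 3)*(-x(8, -7)) = (4 - 3)*(-1*(-21)) = 1*21 = 21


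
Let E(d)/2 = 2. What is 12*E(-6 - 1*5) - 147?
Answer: -99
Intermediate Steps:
E(d) = 4 (E(d) = 2*2 = 4)
12*E(-6 - 1*5) - 147 = 12*4 - 147 = 48 - 147 = -99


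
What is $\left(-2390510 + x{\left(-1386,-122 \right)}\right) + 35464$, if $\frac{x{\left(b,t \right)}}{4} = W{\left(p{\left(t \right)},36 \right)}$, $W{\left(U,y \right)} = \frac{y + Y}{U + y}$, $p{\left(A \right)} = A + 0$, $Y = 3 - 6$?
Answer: $- \frac{101267044}{43} \approx -2.355 \cdot 10^{6}$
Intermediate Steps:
$Y = -3$
$p{\left(A \right)} = A$
$W{\left(U,y \right)} = \frac{-3 + y}{U + y}$ ($W{\left(U,y \right)} = \frac{y - 3}{U + y} = \frac{-3 + y}{U + y}$)
$x{\left(b,t \right)} = \frac{132}{36 + t}$ ($x{\left(b,t \right)} = 4 \frac{-3 + 36}{t + 36} = 4 \frac{1}{36 + t} 33 = 4 \frac{33}{36 + t} = \frac{132}{36 + t}$)
$\left(-2390510 + x{\left(-1386,-122 \right)}\right) + 35464 = \left(-2390510 + \frac{132}{36 - 122}\right) + 35464 = \left(-2390510 + \frac{132}{-86}\right) + 35464 = \left(-2390510 + 132 \left(- \frac{1}{86}\right)\right) + 35464 = \left(-2390510 - \frac{66}{43}\right) + 35464 = - \frac{102791996}{43} + 35464 = - \frac{101267044}{43}$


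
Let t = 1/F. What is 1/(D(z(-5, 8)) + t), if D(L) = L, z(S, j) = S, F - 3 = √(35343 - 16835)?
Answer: -6607/33036 - √4627/231252 ≈ -0.20029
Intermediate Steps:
F = 3 + 2*√4627 (F = 3 + √(35343 - 16835) = 3 + √18508 = 3 + 2*√4627 ≈ 139.04)
t = 1/(3 + 2*√4627) ≈ 0.0071920
1/(D(z(-5, 8)) + t) = 1/(-5 + (-3/18499 + 2*√4627/18499)) = 1/(-92498/18499 + 2*√4627/18499)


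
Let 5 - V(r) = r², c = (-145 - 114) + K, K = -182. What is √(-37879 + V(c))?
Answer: I*√232355 ≈ 482.03*I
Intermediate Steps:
c = -441 (c = (-145 - 114) - 182 = -259 - 182 = -441)
V(r) = 5 - r²
√(-37879 + V(c)) = √(-37879 + (5 - 1*(-441)²)) = √(-37879 + (5 - 1*194481)) = √(-37879 + (5 - 194481)) = √(-37879 - 194476) = √(-232355) = I*√232355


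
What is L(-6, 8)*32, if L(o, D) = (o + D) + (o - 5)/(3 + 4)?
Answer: 96/7 ≈ 13.714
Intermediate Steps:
L(o, D) = -5/7 + D + 8*o/7 (L(o, D) = (D + o) + (-5 + o)/7 = (D + o) + (-5 + o)*(⅐) = (D + o) + (-5/7 + o/7) = -5/7 + D + 8*o/7)
L(-6, 8)*32 = (-5/7 + 8 + (8/7)*(-6))*32 = (-5/7 + 8 - 48/7)*32 = (3/7)*32 = 96/7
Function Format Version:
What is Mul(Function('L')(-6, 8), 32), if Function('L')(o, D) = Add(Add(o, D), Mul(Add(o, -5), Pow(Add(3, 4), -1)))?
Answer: Rational(96, 7) ≈ 13.714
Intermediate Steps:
Function('L')(o, D) = Add(Rational(-5, 7), D, Mul(Rational(8, 7), o)) (Function('L')(o, D) = Add(Add(D, o), Mul(Add(-5, o), Pow(7, -1))) = Add(Add(D, o), Mul(Add(-5, o), Rational(1, 7))) = Add(Add(D, o), Add(Rational(-5, 7), Mul(Rational(1, 7), o))) = Add(Rational(-5, 7), D, Mul(Rational(8, 7), o)))
Mul(Function('L')(-6, 8), 32) = Mul(Add(Rational(-5, 7), 8, Mul(Rational(8, 7), -6)), 32) = Mul(Add(Rational(-5, 7), 8, Rational(-48, 7)), 32) = Mul(Rational(3, 7), 32) = Rational(96, 7)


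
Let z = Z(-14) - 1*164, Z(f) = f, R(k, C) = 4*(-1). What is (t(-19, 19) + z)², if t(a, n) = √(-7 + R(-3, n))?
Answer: (178 - I*√11)² ≈ 31673.0 - 1180.7*I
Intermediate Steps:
R(k, C) = -4
t(a, n) = I*√11 (t(a, n) = √(-7 - 4) = √(-11) = I*√11)
z = -178 (z = -14 - 1*164 = -14 - 164 = -178)
(t(-19, 19) + z)² = (I*√11 - 178)² = (-178 + I*√11)²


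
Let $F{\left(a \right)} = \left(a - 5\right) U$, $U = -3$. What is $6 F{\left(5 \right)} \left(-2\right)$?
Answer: $0$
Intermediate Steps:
$F{\left(a \right)} = 15 - 3 a$ ($F{\left(a \right)} = \left(a - 5\right) \left(-3\right) = \left(-5 + a\right) \left(-3\right) = 15 - 3 a$)
$6 F{\left(5 \right)} \left(-2\right) = 6 \left(15 - 15\right) \left(-2\right) = 6 \cdot 0 \left(-2\right) = 0 \left(-2\right) = 0$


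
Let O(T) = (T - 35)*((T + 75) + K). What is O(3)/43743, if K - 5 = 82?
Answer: -1760/14581 ≈ -0.12071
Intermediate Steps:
K = 87 (K = 5 + 82 = 87)
O(T) = (-35 + T)*(162 + T) (O(T) = (T - 35)*((T + 75) + 87) = (-35 + T)*((75 + T) + 87) = (-35 + T)*(162 + T))
O(3)/43743 = (-5670 + 3² + 127*3)/43743 = (-5670 + 9 + 381)*(1/43743) = -5280*1/43743 = -1760/14581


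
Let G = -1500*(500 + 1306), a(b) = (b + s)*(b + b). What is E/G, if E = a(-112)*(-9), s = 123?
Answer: -44/5375 ≈ -0.0081860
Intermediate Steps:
a(b) = 2*b*(123 + b) (a(b) = (b + 123)*(b + b) = (123 + b)*(2*b) = 2*b*(123 + b))
G = -2709000 (G = -1500*1806 = -2709000)
E = 22176 (E = (2*(-112)*(123 - 112))*(-9) = (2*(-112)*11)*(-9) = -2464*(-9) = 22176)
E/G = 22176/(-2709000) = 22176*(-1/2709000) = -44/5375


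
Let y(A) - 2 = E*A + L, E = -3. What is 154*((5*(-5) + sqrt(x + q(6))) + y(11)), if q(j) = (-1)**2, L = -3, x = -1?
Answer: -9086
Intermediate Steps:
q(j) = 1
y(A) = -1 - 3*A (y(A) = 2 + (-3*A - 3) = 2 + (-3 - 3*A) = -1 - 3*A)
154*((5*(-5) + sqrt(x + q(6))) + y(11)) = 154*((5*(-5) + sqrt(-1 + 1)) + (-1 - 3*11)) = 154*((-25 + sqrt(0)) + (-1 - 33)) = 154*((-25 + 0) - 34) = 154*(-25 - 34) = 154*(-59) = -9086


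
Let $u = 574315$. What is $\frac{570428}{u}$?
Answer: $\frac{570428}{574315} \approx 0.99323$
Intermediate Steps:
$\frac{570428}{u} = \frac{570428}{574315}$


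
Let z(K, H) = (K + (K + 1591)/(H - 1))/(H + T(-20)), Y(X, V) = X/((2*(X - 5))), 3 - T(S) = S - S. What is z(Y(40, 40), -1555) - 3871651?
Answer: -65447875213067/16904384 ≈ -3.8717e+6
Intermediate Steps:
T(S) = 3 (T(S) = 3 - (S - S) = 3 - 1*0 = 3 + 0 = 3)
Y(X, V) = X/(-10 + 2*X) (Y(X, V) = X/((2*(-5 + X))) = X/(-10 + 2*X))
z(K, H) = (K + (1591 + K)/(-1 + H))/(3 + H) (z(K, H) = (K + (K + 1591)/(H - 1))/(H + 3) = (K + (1591 + K)/(-1 + H))/(3 + H))
z(Y(40, 40), -1555) - 3871651 = (1591 - 1555*40/(2*(-5 + 40)))/(-3 + (-1555)**2 + 2*(-1555)) - 3871651 = (1591 - 1555*40/(2*35))/(-3 + 2418025 - 3110) - 3871651 = (1591 - 1555*40/(2*35))/2414912 - 3871651 = (1591 - 1555*4/7)/2414912 - 3871651 = (1591 - 6220/7)/2414912 - 3871651 = (1/2414912)*(4917/7) - 3871651 = 4917/16904384 - 3871651 = -65447875213067/16904384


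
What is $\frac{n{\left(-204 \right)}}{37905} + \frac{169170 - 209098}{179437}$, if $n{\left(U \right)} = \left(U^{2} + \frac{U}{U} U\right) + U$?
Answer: $\frac{1960256352}{2267186495} \approx 0.86462$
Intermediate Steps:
$n{\left(U \right)} = U^{2} + 2 U$ ($n{\left(U \right)} = \left(U^{2} + 1 U\right) + U = \left(U^{2} + U\right) + U = \left(U + U^{2}\right) + U = U^{2} + 2 U$)
$\frac{n{\left(-204 \right)}}{37905} + \frac{169170 - 209098}{179437} = \frac{\left(-204\right) \left(2 - 204\right)}{37905} + \frac{169170 - 209098}{179437} = \left(-204\right) \left(-202\right) \frac{1}{37905} - \frac{39928}{179437} = 41208 \cdot \frac{1}{37905} - \frac{39928}{179437} = \frac{13736}{12635} - \frac{39928}{179437} = \frac{1960256352}{2267186495}$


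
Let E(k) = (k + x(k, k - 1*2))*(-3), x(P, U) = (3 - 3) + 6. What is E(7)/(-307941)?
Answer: 13/102647 ≈ 0.00012665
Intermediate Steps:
x(P, U) = 6 (x(P, U) = 0 + 6 = 6)
E(k) = -18 - 3*k (E(k) = (k + 6)*(-3) = (6 + k)*(-3) = -18 - 3*k)
E(7)/(-307941) = (-18 - 3*7)/(-307941) = (-18 - 21)*(-1/307941) = -39*(-1/307941) = 13/102647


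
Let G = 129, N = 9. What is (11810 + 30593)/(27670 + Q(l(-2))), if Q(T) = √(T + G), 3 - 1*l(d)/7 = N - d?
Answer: 1173291010/765628827 - 42403*√73/765628827 ≈ 1.5320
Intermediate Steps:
l(d) = -42 + 7*d (l(d) = 21 - 7*(9 - d) = 21 + (-63 + 7*d) = -42 + 7*d)
Q(T) = √(129 + T) (Q(T) = √(T + 129) = √(129 + T))
(11810 + 30593)/(27670 + Q(l(-2))) = (11810 + 30593)/(27670 + √(129 + (-42 + 7*(-2)))) = 42403/(27670 + √(129 + (-42 - 14))) = 42403/(27670 + √(129 - 56)) = 42403/(27670 + √73)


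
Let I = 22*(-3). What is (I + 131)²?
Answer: 4225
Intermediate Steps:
I = -66
(I + 131)² = (-66 + 131)² = 65² = 4225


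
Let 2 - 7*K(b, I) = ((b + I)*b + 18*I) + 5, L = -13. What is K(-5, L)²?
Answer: 19881/49 ≈ 405.73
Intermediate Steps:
K(b, I) = -3/7 - 18*I/7 - b*(I + b)/7 (K(b, I) = 2/7 - (((b + I)*b + 18*I) + 5)/7 = 2/7 - (((I + b)*b + 18*I) + 5)/7 = 2/7 - ((b*(I + b) + 18*I) + 5)/7 = 2/7 - ((18*I + b*(I + b)) + 5)/7 = 2/7 - (5 + 18*I + b*(I + b))/7 = 2/7 + (-5/7 - 18*I/7 - b*(I + b)/7) = -3/7 - 18*I/7 - b*(I + b)/7)
K(-5, L)² = (-3/7 - 18/7*(-13) - ⅐*(-5)² - ⅐*(-13)*(-5))² = (-3/7 + 234/7 - ⅐*25 - 65/7)² = (-3/7 + 234/7 - 25/7 - 65/7)² = (141/7)² = 19881/49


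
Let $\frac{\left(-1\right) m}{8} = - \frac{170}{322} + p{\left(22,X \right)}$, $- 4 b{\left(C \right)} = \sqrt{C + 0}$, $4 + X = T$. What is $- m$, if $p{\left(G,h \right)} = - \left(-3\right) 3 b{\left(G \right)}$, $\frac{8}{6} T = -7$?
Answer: $- \frac{680}{161} - 18 \sqrt{22} \approx -88.651$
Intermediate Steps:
$T = - \frac{21}{4}$ ($T = \frac{3}{4} \left(-7\right) = - \frac{21}{4} \approx -5.25$)
$X = - \frac{37}{4}$ ($X = -4 - \frac{21}{4} = - \frac{37}{4} \approx -9.25$)
$b{\left(C \right)} = - \frac{\sqrt{C}}{4}$ ($b{\left(C \right)} = - \frac{\sqrt{C + 0}}{4} = - \frac{\sqrt{C}}{4}$)
$p{\left(G,h \right)} = - \frac{9 \sqrt{G}}{4}$ ($p{\left(G,h \right)} = - \left(-3\right) 3 \left(- \frac{\sqrt{G}}{4}\right) = - \left(-9\right) \left(- \frac{\sqrt{G}}{4}\right) = - \frac{9 \sqrt{G}}{4}$)
$m = \frac{680}{161} + 18 \sqrt{22}$ ($m = - 8 \left(- \frac{170}{322} - \frac{9 \sqrt{22}}{4}\right) = - 8 \left(\left(-170\right) \frac{1}{322} - \frac{9 \sqrt{22}}{4}\right) = - 8 \left(- \frac{85}{161} - \frac{9 \sqrt{22}}{4}\right) = \frac{680}{161} + 18 \sqrt{22} \approx 88.651$)
$- m = - (\frac{680}{161} + 18 \sqrt{22}) = - \frac{680}{161} - 18 \sqrt{22}$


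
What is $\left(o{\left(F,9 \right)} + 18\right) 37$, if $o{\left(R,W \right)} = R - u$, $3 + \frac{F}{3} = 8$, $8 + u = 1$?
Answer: $1480$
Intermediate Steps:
$u = -7$ ($u = -8 + 1 = -7$)
$F = 15$ ($F = -9 + 3 \cdot 8 = -9 + 24 = 15$)
$o{\left(R,W \right)} = 7 + R$ ($o{\left(R,W \right)} = R - -7 = R + 7 = 7 + R$)
$\left(o{\left(F,9 \right)} + 18\right) 37 = \left(\left(7 + 15\right) + 18\right) 37 = \left(22 + 18\right) 37 = 40 \cdot 37 = 1480$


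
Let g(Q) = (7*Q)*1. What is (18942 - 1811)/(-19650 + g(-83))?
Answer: -17131/20231 ≈ -0.84677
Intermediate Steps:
g(Q) = 7*Q
(18942 - 1811)/(-19650 + g(-83)) = (18942 - 1811)/(-19650 + 7*(-83)) = 17131/(-19650 - 581) = 17131/(-20231) = 17131*(-1/20231) = -17131/20231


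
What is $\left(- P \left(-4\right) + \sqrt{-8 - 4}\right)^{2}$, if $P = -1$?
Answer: $4 - 16 i \sqrt{3} \approx 4.0 - 27.713 i$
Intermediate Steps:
$\left(- P \left(-4\right) + \sqrt{-8 - 4}\right)^{2} = \left(- \left(-1\right) \left(-4\right) + \sqrt{-8 - 4}\right)^{2} = \left(\left(-1\right) 4 + \sqrt{-12}\right)^{2} = \left(-4 + 2 i \sqrt{3}\right)^{2}$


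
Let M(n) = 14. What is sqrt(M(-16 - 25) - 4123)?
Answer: I*sqrt(4109) ≈ 64.101*I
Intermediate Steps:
sqrt(M(-16 - 25) - 4123) = sqrt(14 - 4123) = sqrt(-4109) = I*sqrt(4109)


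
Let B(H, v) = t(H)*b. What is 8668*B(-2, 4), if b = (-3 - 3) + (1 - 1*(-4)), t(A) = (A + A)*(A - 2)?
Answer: -138688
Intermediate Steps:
t(A) = 2*A*(-2 + A) (t(A) = (2*A)*(-2 + A) = 2*A*(-2 + A))
b = -1 (b = -6 + (1 + 4) = -6 + 5 = -1)
B(H, v) = -2*H*(-2 + H) (B(H, v) = (2*H*(-2 + H))*(-1) = -2*H*(-2 + H))
8668*B(-2, 4) = 8668*(2*(-2)*(2 - 1*(-2))) = 8668*(2*(-2)*(2 + 2)) = 8668*(2*(-2)*4) = 8668*(-16) = -138688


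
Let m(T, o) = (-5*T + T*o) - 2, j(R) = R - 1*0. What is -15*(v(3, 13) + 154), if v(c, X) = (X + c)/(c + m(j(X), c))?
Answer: -11502/5 ≈ -2300.4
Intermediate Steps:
j(R) = R (j(R) = R + 0 = R)
m(T, o) = -2 - 5*T + T*o
v(c, X) = (X + c)/(-2 + c - 5*X + X*c) (v(c, X) = (X + c)/(c + (-2 - 5*X + X*c)) = (X + c)/(-2 + c - 5*X + X*c))
-15*(v(3, 13) + 154) = -15*((13 + 3)/(-2 + 3 - 5*13 + 13*3) + 154) = -15*(16/(-2 + 3 - 65 + 39) + 154) = -15*(16/(-25) + 154) = -15*(-1/25*16 + 154) = -15*(-16/25 + 154) = -15*3834/25 = -11502/5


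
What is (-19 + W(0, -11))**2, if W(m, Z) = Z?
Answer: 900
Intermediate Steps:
(-19 + W(0, -11))**2 = (-19 - 11)**2 = (-30)**2 = 900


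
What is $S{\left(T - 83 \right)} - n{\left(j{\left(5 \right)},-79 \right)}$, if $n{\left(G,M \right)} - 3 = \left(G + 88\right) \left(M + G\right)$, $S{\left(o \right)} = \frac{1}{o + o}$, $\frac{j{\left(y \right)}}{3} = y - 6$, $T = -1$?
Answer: $\frac{1170455}{168} \approx 6967.0$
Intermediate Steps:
$j{\left(y \right)} = -18 + 3 y$ ($j{\left(y \right)} = 3 \left(y - 6\right) = 3 \left(-6 + y\right) = -18 + 3 y$)
$S{\left(o \right)} = \frac{1}{2 o}$
$n{\left(G,M \right)} = 3 + \left(88 + G\right) \left(G + M\right)$ ($n{\left(G,M \right)} = 3 + \left(G + 88\right) \left(M + G\right) = 3 + \left(88 + G\right) \left(G + M\right)$)
$S{\left(T - 83 \right)} - n{\left(j{\left(5 \right)},-79 \right)} = \frac{1}{2 \left(-1 - 83\right)} - \left(3 + \left(-18 + 3 \cdot 5\right)^{2} + 88 \left(-18 + 3 \cdot 5\right) + 88 \left(-79\right) + \left(-18 + 3 \cdot 5\right) \left(-79\right)\right) = \frac{1}{2 \left(-84\right)} - \left(3 + \left(-18 + 15\right)^{2} + 88 \left(-18 + 15\right) - 6952 + \left(-18 + 15\right) \left(-79\right)\right) = \frac{1}{2} \left(- \frac{1}{84}\right) - \left(3 + \left(-3\right)^{2} + 88 \left(-3\right) - 6952 - -237\right) = - \frac{1}{168} - \left(3 + 9 - 264 - 6952 + 237\right) = - \frac{1}{168} - -6967 = - \frac{1}{168} + 6967 = \frac{1170455}{168}$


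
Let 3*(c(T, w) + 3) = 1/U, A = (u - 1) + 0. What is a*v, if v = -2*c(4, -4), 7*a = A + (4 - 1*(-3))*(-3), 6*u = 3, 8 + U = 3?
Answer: -1978/105 ≈ -18.838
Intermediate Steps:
U = -5 (U = -8 + 3 = -5)
u = 1/2 (u = (1/6)*3 = 1/2 ≈ 0.50000)
A = -1/2 (A = (1/2 - 1) + 0 = -1/2 + 0 = -1/2 ≈ -0.50000)
c(T, w) = -46/15 (c(T, w) = -3 + (1/3)/(-5) = -3 + (1/3)*(-1/5) = -3 - 1/15 = -46/15)
a = -43/14 (a = (-1/2 + (4 - 1*(-3))*(-3))/7 = (-1/2 + (4 + 3)*(-3))/7 = (-1/2 + 7*(-3))/7 = (-1/2 - 21)/7 = (1/7)*(-43/2) = -43/14 ≈ -3.0714)
v = 92/15 (v = -2*(-46/15) = 92/15 ≈ 6.1333)
a*v = -43/14*92/15 = -1978/105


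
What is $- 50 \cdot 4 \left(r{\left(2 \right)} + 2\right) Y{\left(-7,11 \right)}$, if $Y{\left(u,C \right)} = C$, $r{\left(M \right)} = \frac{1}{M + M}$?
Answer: $-4950$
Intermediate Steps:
$r{\left(M \right)} = \frac{1}{2 M}$
$- 50 \cdot 4 \left(r{\left(2 \right)} + 2\right) Y{\left(-7,11 \right)} = - 50 \cdot 4 \left(\frac{1}{2 \cdot 2} + 2\right) 11 = - 50 \cdot 4 \left(\frac{1}{2} \cdot \frac{1}{2} + 2\right) 11 = - 50 \cdot 4 \left(\frac{1}{4} + 2\right) 11 = - 50 \cdot 4 \cdot \frac{9}{4} \cdot 11 = \left(-50\right) 9 \cdot 11 = \left(-450\right) 11 = -4950$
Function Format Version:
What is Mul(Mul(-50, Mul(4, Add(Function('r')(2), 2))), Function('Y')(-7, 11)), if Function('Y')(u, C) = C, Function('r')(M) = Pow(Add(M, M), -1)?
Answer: -4950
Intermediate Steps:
Function('r')(M) = Mul(Rational(1, 2), Pow(M, -1)) (Function('r')(M) = Pow(Mul(2, M), -1) = Mul(Rational(1, 2), Pow(M, -1)))
Mul(Mul(-50, Mul(4, Add(Function('r')(2), 2))), Function('Y')(-7, 11)) = Mul(Mul(-50, Mul(4, Add(Mul(Rational(1, 2), Pow(2, -1)), 2))), 11) = Mul(Mul(-50, Mul(4, Add(Mul(Rational(1, 2), Rational(1, 2)), 2))), 11) = Mul(Mul(-50, Mul(4, Add(Rational(1, 4), 2))), 11) = Mul(Mul(-50, Mul(4, Rational(9, 4))), 11) = Mul(Mul(-50, 9), 11) = Mul(-450, 11) = -4950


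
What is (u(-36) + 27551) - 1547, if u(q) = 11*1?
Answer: 26015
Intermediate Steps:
u(q) = 11
(u(-36) + 27551) - 1547 = (11 + 27551) - 1547 = 27562 - 1547 = 26015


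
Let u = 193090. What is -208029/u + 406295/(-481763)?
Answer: -178672176677/93023617670 ≈ -1.9207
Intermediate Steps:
-208029/u + 406295/(-481763) = -208029/193090 + 406295/(-481763) = -208029*1/193090 + 406295*(-1/481763) = -208029/193090 - 406295/481763 = -178672176677/93023617670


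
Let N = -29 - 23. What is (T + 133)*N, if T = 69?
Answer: -10504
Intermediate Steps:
N = -52
(T + 133)*N = (69 + 133)*(-52) = 202*(-52) = -10504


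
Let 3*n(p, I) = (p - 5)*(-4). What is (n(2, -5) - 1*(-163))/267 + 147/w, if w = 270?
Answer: 9371/8010 ≈ 1.1699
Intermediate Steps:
n(p, I) = 20/3 - 4*p/3 (n(p, I) = ((p - 5)*(-4))/3 = ((-5 + p)*(-4))/3 = (20 - 4*p)/3 = 20/3 - 4*p/3)
(n(2, -5) - 1*(-163))/267 + 147/w = ((20/3 - 4/3*2) - 1*(-163))/267 + 147/270 = ((20/3 - 8/3) + 163)*(1/267) + 147*(1/270) = (4 + 163)*(1/267) + 49/90 = 167*(1/267) + 49/90 = 167/267 + 49/90 = 9371/8010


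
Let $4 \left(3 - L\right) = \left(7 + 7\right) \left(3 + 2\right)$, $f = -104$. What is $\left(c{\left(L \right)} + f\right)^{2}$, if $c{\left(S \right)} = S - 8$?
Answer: $\frac{64009}{4} \approx 16002.0$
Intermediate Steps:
$L = - \frac{29}{2}$ ($L = 3 - \frac{\left(7 + 7\right) \left(3 + 2\right)}{4} = 3 - \frac{14 \cdot 5}{4} = 3 - \frac{35}{2} = - \frac{29}{2} \approx -14.5$)
$c{\left(S \right)} = -8 + S$
$\left(c{\left(L \right)} + f\right)^{2} = \left(\left(-8 - \frac{29}{2}\right) - 104\right)^{2} = \left(- \frac{45}{2} - 104\right)^{2} = \left(- \frac{253}{2}\right)^{2} = \frac{64009}{4}$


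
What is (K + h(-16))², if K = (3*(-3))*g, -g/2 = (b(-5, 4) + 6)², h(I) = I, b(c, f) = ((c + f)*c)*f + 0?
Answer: 147671104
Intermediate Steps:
b(c, f) = c*f*(c + f) (b(c, f) = (c*(c + f))*f + 0 = c*f*(c + f) + 0 = c*f*(c + f))
g = -1352 (g = -2*(-5*4*(-5 + 4) + 6)² = -2*(-5*4*(-1) + 6)² = -2*(20 + 6)² = -2*26² = -2*676 = -1352)
K = 12168 (K = (3*(-3))*(-1352) = -9*(-1352) = 12168)
(K + h(-16))² = (12168 - 16)² = 12152² = 147671104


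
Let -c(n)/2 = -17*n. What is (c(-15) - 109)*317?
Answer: -196223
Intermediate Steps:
c(n) = 34*n (c(n) = -(-34)*n = 34*n)
(c(-15) - 109)*317 = (34*(-15) - 109)*317 = (-510 - 109)*317 = -619*317 = -196223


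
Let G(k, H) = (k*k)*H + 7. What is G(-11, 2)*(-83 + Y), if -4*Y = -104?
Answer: -14193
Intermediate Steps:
Y = 26 (Y = -¼*(-104) = 26)
G(k, H) = 7 + H*k² (G(k, H) = k²*H + 7 = H*k² + 7 = 7 + H*k²)
G(-11, 2)*(-83 + Y) = (7 + 2*(-11)²)*(-83 + 26) = (7 + 2*121)*(-57) = (7 + 242)*(-57) = 249*(-57) = -14193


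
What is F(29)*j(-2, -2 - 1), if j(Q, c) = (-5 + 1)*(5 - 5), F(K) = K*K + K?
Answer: 0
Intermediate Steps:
F(K) = K + K² (F(K) = K² + K = K + K²)
j(Q, c) = 0 (j(Q, c) = -4*0 = 0)
F(29)*j(-2, -2 - 1) = (29*(1 + 29))*0 = (29*30)*0 = 870*0 = 0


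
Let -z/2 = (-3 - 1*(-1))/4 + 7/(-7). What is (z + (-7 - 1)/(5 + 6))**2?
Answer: 625/121 ≈ 5.1653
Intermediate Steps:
z = 3 (z = -2*((-3 - 1*(-1))/4 + 7/(-7)) = -2*((-3 + 1)*(1/4) + 7*(-1/7)) = -2*(-2*1/4 - 1) = -2*(-1/2 - 1) = -2*(-3/2) = 3)
(z + (-7 - 1)/(5 + 6))**2 = (3 + (-7 - 1)/(5 + 6))**2 = (3 - 8/11)**2 = (25/11)**2 = 625/121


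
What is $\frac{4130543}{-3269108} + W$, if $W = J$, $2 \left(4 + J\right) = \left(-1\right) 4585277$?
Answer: $- \frac{7494900068433}{3269108} \approx -2.2926 \cdot 10^{6}$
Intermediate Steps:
$J = - \frac{4585285}{2}$ ($J = -4 + \frac{\left(-1\right) 4585277}{2} = -4 + \frac{1}{2} \left(-4585277\right) = -4 - \frac{4585277}{2} = - \frac{4585285}{2} \approx -2.2926 \cdot 10^{6}$)
$W = - \frac{4585285}{2} \approx -2.2926 \cdot 10^{6}$
$\frac{4130543}{-3269108} + W = \frac{4130543}{-3269108} - \frac{4585285}{2} = 4130543 \left(- \frac{1}{3269108}\right) - \frac{4585285}{2} = - \frac{4130543}{3269108} - \frac{4585285}{2} = - \frac{7494900068433}{3269108}$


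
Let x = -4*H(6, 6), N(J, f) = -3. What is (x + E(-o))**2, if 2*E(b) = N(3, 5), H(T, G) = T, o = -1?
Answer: 2601/4 ≈ 650.25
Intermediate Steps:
E(b) = -3/2 (E(b) = (1/2)*(-3) = -3/2)
x = -24 (x = -4*6 = -24)
(x + E(-o))**2 = (-24 - 3/2)**2 = (-51/2)**2 = 2601/4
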